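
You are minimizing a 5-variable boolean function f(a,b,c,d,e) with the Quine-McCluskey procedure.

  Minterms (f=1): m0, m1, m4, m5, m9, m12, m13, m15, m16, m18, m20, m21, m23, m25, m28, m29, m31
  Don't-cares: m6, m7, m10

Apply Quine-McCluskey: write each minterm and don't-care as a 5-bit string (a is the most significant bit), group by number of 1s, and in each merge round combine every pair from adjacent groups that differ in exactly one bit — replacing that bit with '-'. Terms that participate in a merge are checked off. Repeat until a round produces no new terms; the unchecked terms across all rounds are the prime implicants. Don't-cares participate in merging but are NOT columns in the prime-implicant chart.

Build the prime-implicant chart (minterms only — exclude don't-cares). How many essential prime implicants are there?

Round 0: 00000✓ 00001✓ 00100✓ 00101✓ 00110✓ 00111✓ 01001✓ 01010 01100✓ 01101✓ 01111✓ 10000✓ 10010✓ 10100✓ 10101✓ 10111✓ 11001✓ 11100✓ 11101✓ 11111✓
Round 1: -0000✓ -0100✓ -0101✓ -0111✓ -1001✓ -1100✓ -1101✓ -1111✓ 0-001✓ 0-100✓ 0-101✓ 0-111✓ 00-00✓ 00-01✓ 0000-✓ 001-0✓ 001-1✓ 0010-✓ 0011-✓ 01-01✓ 011-1✓ 0110-✓ 1-100✓ 1-101✓ 1-111✓ 10-00✓ 100-0 101-1✓ 1010-✓ 11-01✓ 111-1✓ 1110-✓
Round 2: --100✓ --101✓ --111✓ -0-00 -01-1✓ -010-✓ -1-01 -11-1✓ -110-✓ 0--01 0-1-1✓ 0-10-✓ 00-0- 001-- 1-1-1✓ 1-10-✓
Round 3: --1-1 --10-
PIs = {--1-1, --10-, -0-00, -1-01, 0--01, 00-0-, 001--, 01010, 100-0}
Coverage chart:
  m0: -0-00,00-0-
  m1: 0--01,00-0-
  m4: --10-,-0-00,00-0-,001--
  m5: --1-1,--10-,0--01,00-0-,001--
  m9: -1-01,0--01
  m12: --10- ←essential
  m13: --1-1,--10-,-1-01,0--01
  m15: --1-1 ←essential
  m16: -0-00,100-0
  m18: 100-0 ←essential
  m20: --10-,-0-00
  m21: --1-1,--10-
  m23: --1-1 ←essential
  m25: -1-01 ←essential
  m28: --10- ←essential
  m29: --1-1,--10-,-1-01
  m31: --1-1 ←essential
Essential: --1-1, --10-, -1-01, 100-0

4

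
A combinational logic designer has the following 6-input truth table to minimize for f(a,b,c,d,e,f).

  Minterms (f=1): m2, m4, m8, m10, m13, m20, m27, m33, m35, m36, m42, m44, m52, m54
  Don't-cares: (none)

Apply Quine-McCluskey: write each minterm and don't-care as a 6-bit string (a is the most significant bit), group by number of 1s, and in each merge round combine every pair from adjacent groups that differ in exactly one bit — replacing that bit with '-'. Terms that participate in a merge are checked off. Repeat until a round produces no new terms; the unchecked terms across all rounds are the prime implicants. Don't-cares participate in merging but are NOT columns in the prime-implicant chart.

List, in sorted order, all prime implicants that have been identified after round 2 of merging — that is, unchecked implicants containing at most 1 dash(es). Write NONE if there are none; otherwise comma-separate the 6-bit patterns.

Round 0: 000010✓ 000100✓ 001000✓ 001010✓ 001101 010100✓ 011011 100001✓ 100011✓ 100100✓ 101010✓ 101100✓ 110100✓ 110110✓
Round 1: -00100✓ -01010 -10100✓ 0-0100✓ 00-010 0010-0 1-0100✓ 10-100 1000-1 1101-0
Round 2: --0100
PIs = {--0100, -01010, 00-010, 0010-0, 001101, 011011, 10-100, 1000-1, 1101-0}

-01010, 00-010, 0010-0, 001101, 011011, 10-100, 1000-1, 1101-0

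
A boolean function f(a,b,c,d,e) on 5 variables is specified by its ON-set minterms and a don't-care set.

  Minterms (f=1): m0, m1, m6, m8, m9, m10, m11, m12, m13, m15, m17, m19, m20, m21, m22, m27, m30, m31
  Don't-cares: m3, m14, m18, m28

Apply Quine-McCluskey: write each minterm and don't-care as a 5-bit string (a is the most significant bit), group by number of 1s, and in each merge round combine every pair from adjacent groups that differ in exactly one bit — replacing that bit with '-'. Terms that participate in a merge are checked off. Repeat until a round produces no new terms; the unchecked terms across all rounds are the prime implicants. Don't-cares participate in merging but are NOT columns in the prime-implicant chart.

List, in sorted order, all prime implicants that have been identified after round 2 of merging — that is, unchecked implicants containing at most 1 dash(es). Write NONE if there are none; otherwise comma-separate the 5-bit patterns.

Round 0: 00000✓ 00001✓ 00011✓ 00110✓ 01000✓ 01001✓ 01010✓ 01011✓ 01100✓ 01101✓ 01110✓ 01111✓ 10001✓ 10010✓ 10011✓ 10100✓ 10101✓ 10110✓ 11011✓ 11100✓ 11110✓ 11111✓
Round 1: -0001✓ -0011✓ -0110✓ -1011✓ -1100✓ -1110✓ -1111✓ 0-000✓ 0-001✓ 0-011✓ 0-110✓ 000-1✓ 0000-✓ 01-00✓ 01-01✓ 01-10✓ 01-11✓ 010-0✓ 010-1✓ 0100-✓ 0101-✓ 011-0✓ 011-1✓ 0110-✓ 0111-✓ 1-011✓ 1-100✓ 1-110✓ 10-01 10-10 100-1✓ 1001- 101-0✓ 1010- 11-11✓ 111-0✓ 1111-✓
Round 2: --011 --110 -00-1 -1-11 -11-0 -111- 0-0-1 0-00- 01--0✓ 01--1✓ 01-0-✓ 01-1-✓ 010--✓ 011--✓ 1-1-0
Round 3: 01---
PIs = {--011, --110, -00-1, -1-11, -11-0, -111-, 0-0-1, 0-00-, 01---, 1-1-0, 10-01, 10-10, 1001-, 1010-}

10-01, 10-10, 1001-, 1010-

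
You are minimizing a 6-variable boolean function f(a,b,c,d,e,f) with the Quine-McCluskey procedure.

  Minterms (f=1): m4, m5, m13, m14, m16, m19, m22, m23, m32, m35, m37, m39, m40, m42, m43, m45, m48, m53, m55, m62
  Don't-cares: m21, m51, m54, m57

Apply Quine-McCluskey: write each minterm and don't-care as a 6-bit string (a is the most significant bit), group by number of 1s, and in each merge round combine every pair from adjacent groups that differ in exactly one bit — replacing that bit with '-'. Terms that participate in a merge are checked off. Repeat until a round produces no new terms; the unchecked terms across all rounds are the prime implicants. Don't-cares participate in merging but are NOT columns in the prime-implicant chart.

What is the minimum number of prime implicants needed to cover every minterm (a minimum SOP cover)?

11

size-2^0 implicants → 000100(✓)  000101(✓)  001101(✓)  001110  010000(✓)  010011(✓)  010101(✓)  010110(✓)  010111(✓)  100000(✓)  100011(✓)  100101(✓)  100111(✓)  101000(✓)  101010(✓)  101011(✓)  101101(✓)  110000(✓)  110011(✓)  110101(✓)  110110(✓)  110111(✓)  111001  111110(✓)
size-2^1 implicants → -00101(✓)  -01101(✓)  -10000  -10011(✓)  -10101(✓)  -10110(✓)  -10111(✓)  0-0101(✓)  00-101(✓)  00010-  010-11(✓)  0101-1(✓)  01011-(✓)  1-0000  1-0011(✓)  1-0101(✓)  1-0111(✓)  10-000  10-011  10-101(✓)  100-11(✓)  1001-1(✓)  1010-0  10101-  11-110  110-11(✓)  1101-1(✓)  11011-(✓)
size-2^2 implicants → --0101  -0-101  -10-11  -101-1  -1011-  1-0-11  1-01-1
Unchecked terms (primes): --0101, -0-101, -10-11, -10000, -101-1, -1011-, 00010-, 001110, 1-0-11, 1-0000, 1-01-1, 10-000, 10-011, 1010-0, 10101-, 11-110, 111001
Minterm coverage:
  m4 ⊆ 00010- [E]
  m5 ⊆ --0101,-0-101,00010-
  m13 ⊆ -0-101 [E]
  m14 ⊆ 001110 [E]
  m16 ⊆ -10000 [E]
  m19 ⊆ -10-11 [E]
  m22 ⊆ -1011- [E]
  m23 ⊆ -10-11,-101-1,-1011-
  m32 ⊆ 1-0000,10-000
  m35 ⊆ 1-0-11,10-011
  m37 ⊆ --0101,-0-101,1-01-1
  m39 ⊆ 1-0-11,1-01-1
  m40 ⊆ 10-000,1010-0
  m42 ⊆ 1010-0,10101-
  m43 ⊆ 10-011,10101-
  m45 ⊆ -0-101 [E]
  m48 ⊆ -10000,1-0000
  m53 ⊆ --0101,-101-1,1-01-1
  m55 ⊆ -10-11,-101-1,-1011-,1-0-11,1-01-1
  m62 ⊆ 11-110 [E]
E = {-0-101, -10-11, -10000, -1011-, 00010-, 001110, 11-110}
Petrick residual → --0101, 1-0-11, 10-000, 10101-
Cover = c'de'f + b'de'f + bc'ef + bc'd'e'f' + bc'de + a'b'c'de' + a'b'cdef' + ac'ef + ab'd'e'f' + ab'cd'e + abdef'  |cover|=11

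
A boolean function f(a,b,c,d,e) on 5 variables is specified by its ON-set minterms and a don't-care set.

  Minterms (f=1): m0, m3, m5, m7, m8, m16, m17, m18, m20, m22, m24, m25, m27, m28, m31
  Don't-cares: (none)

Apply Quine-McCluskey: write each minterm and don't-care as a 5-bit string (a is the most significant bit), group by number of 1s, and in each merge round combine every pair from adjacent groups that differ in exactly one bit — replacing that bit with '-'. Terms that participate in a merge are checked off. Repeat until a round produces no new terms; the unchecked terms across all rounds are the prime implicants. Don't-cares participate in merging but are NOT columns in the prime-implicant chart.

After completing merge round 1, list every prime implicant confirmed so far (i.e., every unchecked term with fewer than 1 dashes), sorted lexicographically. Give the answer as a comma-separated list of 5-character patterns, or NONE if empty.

Round 0: 00000✓ 00011✓ 00101✓ 00111✓ 01000✓ 10000✓ 10001✓ 10010✓ 10100✓ 10110✓ 11000✓ 11001✓ 11011✓ 11100✓ 11111✓
Round 1: -0000✓ -1000✓ 0-000✓ 00-11 001-1 1-000✓ 1-001✓ 1-100✓ 10-00✓ 10-10✓ 100-0✓ 1000-✓ 101-0✓ 11-00✓ 11-11 110-1 1100-✓
Round 2: --000 1--00 1-00- 10--0
PIs = {--000, 00-11, 001-1, 1--00, 1-00-, 10--0, 11-11, 110-1}

NONE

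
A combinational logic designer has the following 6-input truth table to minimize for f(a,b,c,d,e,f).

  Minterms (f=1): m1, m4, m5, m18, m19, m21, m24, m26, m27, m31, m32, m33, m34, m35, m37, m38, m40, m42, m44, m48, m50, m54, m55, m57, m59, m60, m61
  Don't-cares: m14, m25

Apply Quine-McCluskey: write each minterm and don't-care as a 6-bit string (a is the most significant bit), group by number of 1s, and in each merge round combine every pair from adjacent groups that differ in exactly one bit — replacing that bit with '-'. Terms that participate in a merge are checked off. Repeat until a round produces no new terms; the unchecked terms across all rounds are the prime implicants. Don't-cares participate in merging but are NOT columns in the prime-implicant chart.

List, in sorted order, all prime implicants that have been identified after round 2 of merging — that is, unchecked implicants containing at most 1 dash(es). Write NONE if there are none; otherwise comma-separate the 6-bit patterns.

-10010, 0-0101, 00010-, 001110, 011-11, 1-1100, 101-00, 11011-, 111-01, 11110-

size-2^0 implicants → 000001(✓)  000100(✓)  000101(✓)  001110  010010(✓)  010011(✓)  010101(✓)  011000(✓)  011001(✓)  011010(✓)  011011(✓)  011111(✓)  100000(✓)  100001(✓)  100010(✓)  100011(✓)  100101(✓)  100110(✓)  101000(✓)  101010(✓)  101100(✓)  110000(✓)  110010(✓)  110110(✓)  110111(✓)  111001(✓)  111011(✓)  111100(✓)  111101(✓)
size-2^1 implicants → -00001(✓)  -00101(✓)  -10010  -11001(✓)  -11011(✓)  0-0101  000-01(✓)  00010-  01-010(✓)  01-011(✓)  01001-(✓)  011-11  0110-0(✓)  0110-1(✓)  01100-(✓)  01101-(✓)  1-0000(✓)  1-0010(✓)  1-0110(✓)  1-1100  10-000(✓)  10-010(✓)  100-01(✓)  100-10(✓)  1000-0(✓)  1000-1(✓)  10000-(✓)  10001-(✓)  101-00  1010-0(✓)  110-10(✓)  1100-0(✓)  11011-  111-01  1110-1(✓)  11110-
size-2^2 implicants → -00-01  -110-1  01-01-  0110--  1-0-10  1-00-0  10-0-0  1000--
Unchecked terms (primes): -00-01, -10010, -110-1, 0-0101, 00010-, 001110, 01-01-, 011-11, 0110--, 1-0-10, 1-00-0, 1-1100, 10-0-0, 1000--, 101-00, 11011-, 111-01, 11110-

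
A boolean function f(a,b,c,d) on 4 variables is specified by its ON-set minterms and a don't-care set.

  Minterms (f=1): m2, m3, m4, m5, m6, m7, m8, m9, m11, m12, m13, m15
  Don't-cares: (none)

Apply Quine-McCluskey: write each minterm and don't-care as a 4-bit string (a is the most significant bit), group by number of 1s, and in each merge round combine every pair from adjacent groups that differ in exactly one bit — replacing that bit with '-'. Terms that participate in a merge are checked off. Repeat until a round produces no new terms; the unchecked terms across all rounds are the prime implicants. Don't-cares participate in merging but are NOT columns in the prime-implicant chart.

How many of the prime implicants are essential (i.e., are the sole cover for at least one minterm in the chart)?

2

[col 0] 0010*, 0011*, 0100*, 0101*, 0110*, 0111*, 1000*, 1001*, 1011*, 1100*, 1101*, 1111*
[col 1] -011*, -100*, -101*, -111*, 0-10*, 0-11*, 001-*, 01-0*, 01-1*, 010-*, 011-*, 1-00*, 1-01*, 1-11*, 10-1*, 100-*, 11-1*, 110-*
[col 2] --11, -1-1, -10-, 0-1-, 01--, 1--1, 1-0-
Prime implicants: --11, -1-1, -10-, 0-1-, 01--, 1--1, 1-0-
PI chart (minterm → PIs covering it):
  2 | 0-1-  (sole → essential)
  3 | --11,0-1-
  4 | -10-,01--
  5 | -1-1,-10-,01--
  6 | 0-1-,01--
  7 | --11,-1-1,0-1-,01--
  8 | 1-0-  (sole → essential)
  9 | 1--1,1-0-
  11 | --11,1--1
  12 | -10-,1-0-
  13 | -1-1,-10-,1--1,1-0-
  15 | --11,-1-1,1--1
Essential prime implicants: 0-1-, 1-0-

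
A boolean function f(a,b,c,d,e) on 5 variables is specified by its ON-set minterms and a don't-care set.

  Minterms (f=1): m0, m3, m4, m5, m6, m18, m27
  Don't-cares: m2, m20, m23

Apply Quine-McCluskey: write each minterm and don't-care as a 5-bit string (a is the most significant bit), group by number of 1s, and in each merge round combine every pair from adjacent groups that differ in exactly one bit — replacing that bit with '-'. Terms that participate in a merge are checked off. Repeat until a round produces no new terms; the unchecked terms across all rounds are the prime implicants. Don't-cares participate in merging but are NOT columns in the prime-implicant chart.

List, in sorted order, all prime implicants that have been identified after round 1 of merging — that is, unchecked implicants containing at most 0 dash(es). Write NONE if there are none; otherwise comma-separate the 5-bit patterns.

size-2^0 implicants → 00000(✓)  00010(✓)  00011(✓)  00100(✓)  00101(✓)  00110(✓)  10010(✓)  10100(✓)  10111  11011
size-2^1 implicants → -0010  -0100  00-00(✓)  00-10(✓)  000-0(✓)  0001-  001-0(✓)  0010-
size-2^2 implicants → 00--0
Unchecked terms (primes): -0010, -0100, 00--0, 0001-, 0010-, 10111, 11011

10111, 11011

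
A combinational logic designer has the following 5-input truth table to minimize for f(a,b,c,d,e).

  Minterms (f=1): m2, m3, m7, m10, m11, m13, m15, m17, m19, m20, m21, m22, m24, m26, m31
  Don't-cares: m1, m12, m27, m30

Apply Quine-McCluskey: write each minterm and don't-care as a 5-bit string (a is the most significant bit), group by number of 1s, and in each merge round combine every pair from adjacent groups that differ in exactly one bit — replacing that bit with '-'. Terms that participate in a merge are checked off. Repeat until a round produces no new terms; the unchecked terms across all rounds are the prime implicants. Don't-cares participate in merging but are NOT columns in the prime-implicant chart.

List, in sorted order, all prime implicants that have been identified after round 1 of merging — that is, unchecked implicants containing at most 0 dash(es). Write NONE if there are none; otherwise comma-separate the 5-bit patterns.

size-2^0 implicants → 00001(✓)  00010(✓)  00011(✓)  00111(✓)  01010(✓)  01011(✓)  01100(✓)  01101(✓)  01111(✓)  10001(✓)  10011(✓)  10100(✓)  10101(✓)  10110(✓)  11000(✓)  11010(✓)  11011(✓)  11110(✓)  11111(✓)
size-2^1 implicants → -0001(✓)  -0011(✓)  -1010(✓)  -1011(✓)  -1111(✓)  0-010(✓)  0-011(✓)  0-111(✓)  00-11(✓)  000-1(✓)  0001-(✓)  01-11(✓)  0101-(✓)  011-1  0110-  1-011(✓)  1-110  10-01  100-1(✓)  101-0  1010-  11-10(✓)  11-11(✓)  110-0  1101-(✓)  1111-(✓)
size-2^2 implicants → --011  -00-1  -1-11  -101-  0--11  0-01-  11-1-
Unchecked terms (primes): --011, -00-1, -1-11, -101-, 0--11, 0-01-, 011-1, 0110-, 1-110, 10-01, 101-0, 1010-, 11-1-, 110-0

NONE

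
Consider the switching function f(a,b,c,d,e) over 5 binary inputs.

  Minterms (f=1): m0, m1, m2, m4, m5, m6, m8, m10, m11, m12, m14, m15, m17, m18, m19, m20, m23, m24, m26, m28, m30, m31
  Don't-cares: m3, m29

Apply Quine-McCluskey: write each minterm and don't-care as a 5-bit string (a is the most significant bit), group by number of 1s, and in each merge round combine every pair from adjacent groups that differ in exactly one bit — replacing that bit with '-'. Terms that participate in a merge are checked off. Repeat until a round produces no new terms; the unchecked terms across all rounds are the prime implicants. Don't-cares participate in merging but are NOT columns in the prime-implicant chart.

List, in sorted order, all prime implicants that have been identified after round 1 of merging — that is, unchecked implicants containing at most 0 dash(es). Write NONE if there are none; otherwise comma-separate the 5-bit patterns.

NONE

[col 0] 00000*, 00001*, 00010*, 00011*, 00100*, 00101*, 00110*, 01000*, 01010*, 01011*, 01100*, 01110*, 01111*, 10001*, 10010*, 10011*, 10100*, 10111*, 11000*, 11010*, 11100*, 11101*, 11110*, 11111*
[col 1] -0001*, -0010*, -0011*, -0100*, -1000*, -1010*, -1100*, -1110*, -1111*, 0-000*, 0-010*, 0-011*, 0-100*, 0-110*, 00-00*, 00-01*, 00-10*, 000-0*, 000-1*, 0000-*, 0001-*, 001-0*, 0010-*, 01-00*, 01-10*, 01-11*, 010-0*, 0101-*, 011-0*, 0111-*, 1-010*, 1-100*, 1-111, 10-11, 100-1*, 1001-*, 11-00*, 11-10*, 110-0*, 111-0*, 111-1*, 1110-*, 1111-*
[col 2] --010, --100, -00-1, -001-, -1-00*, -1-10*, -10-0*, -11-0*, -111-, 0--00*, 0--10*, 0-0-0*, 0-01-, 0-1-0*, 00--0*, 00-0-, 000--, 01--0*, 01-1-, 11--0*, 111--
[col 3] -1--0, 0---0
Prime implicants: --010, --100, -00-1, -001-, -1--0, -111-, 0---0, 0-01-, 00-0-, 000--, 01-1-, 1-111, 10-11, 111--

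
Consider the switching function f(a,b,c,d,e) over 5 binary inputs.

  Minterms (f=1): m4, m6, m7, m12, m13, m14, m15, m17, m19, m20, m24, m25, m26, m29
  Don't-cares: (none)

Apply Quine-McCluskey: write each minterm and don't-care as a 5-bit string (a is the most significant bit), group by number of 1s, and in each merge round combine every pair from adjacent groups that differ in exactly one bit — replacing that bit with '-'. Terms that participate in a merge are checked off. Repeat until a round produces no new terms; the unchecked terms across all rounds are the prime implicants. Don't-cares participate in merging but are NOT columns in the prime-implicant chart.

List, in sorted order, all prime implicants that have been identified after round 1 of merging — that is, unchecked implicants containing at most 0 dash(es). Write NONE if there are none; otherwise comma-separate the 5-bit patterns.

Round 0: 00100✓ 00110✓ 00111✓ 01100✓ 01101✓ 01110✓ 01111✓ 10001✓ 10011✓ 10100✓ 11000✓ 11001✓ 11010✓ 11101✓
Round 1: -0100 -1101 0-100✓ 0-110✓ 0-111✓ 001-0✓ 0011-✓ 011-0✓ 011-1✓ 0110-✓ 0111-✓ 1-001 100-1 11-01 110-0 1100-
Round 2: 0-1-0 0-11- 011--
PIs = {-0100, -1101, 0-1-0, 0-11-, 011--, 1-001, 100-1, 11-01, 110-0, 1100-}

NONE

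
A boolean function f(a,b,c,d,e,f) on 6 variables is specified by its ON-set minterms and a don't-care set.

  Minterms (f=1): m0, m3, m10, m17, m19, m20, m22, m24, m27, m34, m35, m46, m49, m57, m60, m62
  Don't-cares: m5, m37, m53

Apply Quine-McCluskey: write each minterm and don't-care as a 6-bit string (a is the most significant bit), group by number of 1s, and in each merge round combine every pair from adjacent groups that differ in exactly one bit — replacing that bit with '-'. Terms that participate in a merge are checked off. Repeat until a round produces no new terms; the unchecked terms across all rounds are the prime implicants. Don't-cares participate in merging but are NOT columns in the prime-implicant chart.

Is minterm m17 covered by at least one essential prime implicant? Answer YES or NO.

NO

size-2^0 implicants → 000000  000011(✓)  000101(✓)  001010  010001(✓)  010011(✓)  010100(✓)  010110(✓)  011000  011011(✓)  100010(✓)  100011(✓)  100101(✓)  101110(✓)  110001(✓)  110101(✓)  111001(✓)  111100(✓)  111110(✓)
size-2^1 implicants → -00011  -00101  -10001  0-0011  01-011  0100-1  0101-0  1-0101  1-1110  10001-  11-001  110-01  1111-0
Unchecked terms (primes): -00011, -00101, -10001, 0-0011, 000000, 001010, 01-011, 0100-1, 0101-0, 011000, 1-0101, 1-1110, 10001-, 11-001, 110-01, 1111-0
Minterm coverage:
  m0 ⊆ 000000 [E]
  m3 ⊆ -00011,0-0011
  m10 ⊆ 001010 [E]
  m17 ⊆ -10001,0100-1
  m19 ⊆ 0-0011,01-011,0100-1
  m20 ⊆ 0101-0 [E]
  m22 ⊆ 0101-0 [E]
  m24 ⊆ 011000 [E]
  m27 ⊆ 01-011 [E]
  m34 ⊆ 10001- [E]
  m35 ⊆ -00011,10001-
  m46 ⊆ 1-1110 [E]
  m49 ⊆ -10001,11-001,110-01
  m57 ⊆ 11-001 [E]
  m60 ⊆ 1111-0 [E]
  m62 ⊆ 1-1110,1111-0
E = {000000, 001010, 01-011, 0101-0, 011000, 1-1110, 10001-, 11-001, 1111-0}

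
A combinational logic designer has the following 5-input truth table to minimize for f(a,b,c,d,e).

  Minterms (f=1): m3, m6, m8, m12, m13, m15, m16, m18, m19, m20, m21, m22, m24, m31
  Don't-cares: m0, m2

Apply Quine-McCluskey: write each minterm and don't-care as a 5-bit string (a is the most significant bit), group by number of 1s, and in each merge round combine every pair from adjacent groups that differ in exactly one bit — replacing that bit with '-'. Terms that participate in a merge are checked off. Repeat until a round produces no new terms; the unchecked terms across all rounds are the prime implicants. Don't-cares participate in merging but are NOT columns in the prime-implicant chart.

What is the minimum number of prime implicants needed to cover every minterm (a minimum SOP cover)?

size-2^0 implicants → 00000(✓)  00010(✓)  00011(✓)  00110(✓)  01000(✓)  01100(✓)  01101(✓)  01111(✓)  10000(✓)  10010(✓)  10011(✓)  10100(✓)  10101(✓)  10110(✓)  11000(✓)  11111(✓)
size-2^1 implicants → -0000(✓)  -0010(✓)  -0011(✓)  -0110(✓)  -1000(✓)  -1111  0-000(✓)  00-10(✓)  000-0(✓)  0001-(✓)  01-00  011-1  0110-  1-000(✓)  10-00(✓)  10-10(✓)  100-0(✓)  1001-(✓)  101-0(✓)  1010-
size-2^2 implicants → --000  -0-10  -00-0  -001-  10--0
Unchecked terms (primes): --000, -0-10, -00-0, -001-, -1111, 01-00, 011-1, 0110-, 10--0, 1010-
Minterm coverage:
  m3 ⊆ -001- [E]
  m6 ⊆ -0-10 [E]
  m8 ⊆ --000,01-00
  m12 ⊆ 01-00,0110-
  m13 ⊆ 011-1,0110-
  m15 ⊆ -1111,011-1
  m16 ⊆ --000,-00-0,10--0
  m18 ⊆ -0-10,-00-0,-001-,10--0
  m19 ⊆ -001- [E]
  m20 ⊆ 10--0,1010-
  m21 ⊆ 1010- [E]
  m22 ⊆ -0-10,10--0
  m24 ⊆ --000 [E]
  m31 ⊆ -1111 [E]
E = {--000, -0-10, -001-, -1111, 1010-}
Petrick residual → 0110-
Cover = c'd'e' + b'de' + b'c'd + bcde + a'bcd' + ab'cd'  |cover|=6

6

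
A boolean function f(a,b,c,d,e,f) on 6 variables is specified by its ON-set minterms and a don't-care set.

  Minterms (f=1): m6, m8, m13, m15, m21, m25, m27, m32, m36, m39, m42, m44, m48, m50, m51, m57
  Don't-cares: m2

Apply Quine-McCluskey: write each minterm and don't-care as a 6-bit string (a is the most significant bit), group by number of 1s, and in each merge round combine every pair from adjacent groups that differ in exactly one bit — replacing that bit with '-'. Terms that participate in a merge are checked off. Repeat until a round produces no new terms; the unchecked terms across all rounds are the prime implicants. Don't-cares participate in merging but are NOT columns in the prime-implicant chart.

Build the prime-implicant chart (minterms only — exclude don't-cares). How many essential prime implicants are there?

size-2^0 implicants → 000010(✓)  000110(✓)  001000  001101(✓)  001111(✓)  010101  011001(✓)  011011(✓)  100000(✓)  100100(✓)  100111  101010  101100(✓)  110000(✓)  110010(✓)  110011(✓)  111001(✓)
size-2^1 implicants → -11001  000-10  0011-1  0110-1  1-0000  10-100  100-00  1100-0  11001-
Unchecked terms (primes): -11001, 000-10, 001000, 0011-1, 010101, 0110-1, 1-0000, 10-100, 100-00, 100111, 101010, 1100-0, 11001-
Minterm coverage:
  m6 ⊆ 000-10 [E]
  m8 ⊆ 001000 [E]
  m13 ⊆ 0011-1 [E]
  m15 ⊆ 0011-1 [E]
  m21 ⊆ 010101 [E]
  m25 ⊆ -11001,0110-1
  m27 ⊆ 0110-1 [E]
  m32 ⊆ 1-0000,100-00
  m36 ⊆ 10-100,100-00
  m39 ⊆ 100111 [E]
  m42 ⊆ 101010 [E]
  m44 ⊆ 10-100 [E]
  m48 ⊆ 1-0000,1100-0
  m50 ⊆ 1100-0,11001-
  m51 ⊆ 11001- [E]
  m57 ⊆ -11001 [E]
E = {-11001, 000-10, 001000, 0011-1, 010101, 0110-1, 10-100, 100111, 101010, 11001-}

10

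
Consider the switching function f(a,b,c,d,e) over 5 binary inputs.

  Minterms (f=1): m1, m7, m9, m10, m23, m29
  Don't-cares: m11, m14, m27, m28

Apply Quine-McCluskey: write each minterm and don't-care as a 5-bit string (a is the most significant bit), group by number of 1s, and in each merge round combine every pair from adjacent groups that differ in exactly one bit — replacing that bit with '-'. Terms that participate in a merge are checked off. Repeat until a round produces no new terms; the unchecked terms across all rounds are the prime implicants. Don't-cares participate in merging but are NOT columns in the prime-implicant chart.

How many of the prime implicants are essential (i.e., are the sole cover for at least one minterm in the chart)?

size-2^0 implicants → 00001(✓)  00111(✓)  01001(✓)  01010(✓)  01011(✓)  01110(✓)  10111(✓)  11011(✓)  11100(✓)  11101(✓)
size-2^1 implicants → -0111  -1011  0-001  01-10  010-1  0101-  1110-
Unchecked terms (primes): -0111, -1011, 0-001, 01-10, 010-1, 0101-, 1110-
Minterm coverage:
  m1 ⊆ 0-001 [E]
  m7 ⊆ -0111 [E]
  m9 ⊆ 0-001,010-1
  m10 ⊆ 01-10,0101-
  m23 ⊆ -0111 [E]
  m29 ⊆ 1110- [E]
E = {-0111, 0-001, 1110-}

3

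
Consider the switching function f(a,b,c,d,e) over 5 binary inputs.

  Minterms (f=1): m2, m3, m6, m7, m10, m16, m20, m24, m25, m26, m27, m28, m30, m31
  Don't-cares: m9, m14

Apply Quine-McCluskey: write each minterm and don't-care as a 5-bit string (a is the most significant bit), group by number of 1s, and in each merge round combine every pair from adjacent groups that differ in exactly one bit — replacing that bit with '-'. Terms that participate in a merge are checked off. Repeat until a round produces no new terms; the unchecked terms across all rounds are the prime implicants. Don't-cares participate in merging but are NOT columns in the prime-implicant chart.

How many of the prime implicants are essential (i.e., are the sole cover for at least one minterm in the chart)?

size-2^0 implicants → 00010(✓)  00011(✓)  00110(✓)  00111(✓)  01001(✓)  01010(✓)  01110(✓)  10000(✓)  10100(✓)  11000(✓)  11001(✓)  11010(✓)  11011(✓)  11100(✓)  11110(✓)  11111(✓)
size-2^1 implicants → -1001  -1010(✓)  -1110(✓)  0-010(✓)  0-110(✓)  00-10(✓)  00-11(✓)  0001-(✓)  0011-(✓)  01-10(✓)  1-000(✓)  1-100(✓)  10-00(✓)  11-00(✓)  11-10(✓)  11-11(✓)  110-0(✓)  110-1(✓)  1100-(✓)  1101-(✓)  111-0(✓)  1111-(✓)
size-2^2 implicants → -1-10  0--10  00-1-  1--00  11--0  11-1-  110--
Unchecked terms (primes): -1-10, -1001, 0--10, 00-1-, 1--00, 11--0, 11-1-, 110--
Minterm coverage:
  m2 ⊆ 0--10,00-1-
  m3 ⊆ 00-1- [E]
  m6 ⊆ 0--10,00-1-
  m7 ⊆ 00-1- [E]
  m10 ⊆ -1-10,0--10
  m16 ⊆ 1--00 [E]
  m20 ⊆ 1--00 [E]
  m24 ⊆ 1--00,11--0,110--
  m25 ⊆ -1001,110--
  m26 ⊆ -1-10,11--0,11-1-,110--
  m27 ⊆ 11-1-,110--
  m28 ⊆ 1--00,11--0
  m30 ⊆ -1-10,11--0,11-1-
  m31 ⊆ 11-1- [E]
E = {00-1-, 1--00, 11-1-}

3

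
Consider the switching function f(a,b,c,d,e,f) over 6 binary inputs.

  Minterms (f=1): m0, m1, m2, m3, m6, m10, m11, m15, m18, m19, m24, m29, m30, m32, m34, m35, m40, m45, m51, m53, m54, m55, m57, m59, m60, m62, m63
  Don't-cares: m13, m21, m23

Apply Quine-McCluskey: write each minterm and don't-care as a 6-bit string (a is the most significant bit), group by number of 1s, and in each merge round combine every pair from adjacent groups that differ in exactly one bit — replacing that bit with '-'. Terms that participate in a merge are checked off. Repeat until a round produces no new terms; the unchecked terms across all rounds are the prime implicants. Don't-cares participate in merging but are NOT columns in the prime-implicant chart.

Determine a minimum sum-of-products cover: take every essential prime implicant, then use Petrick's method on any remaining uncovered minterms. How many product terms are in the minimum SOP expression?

[col 0] 000000*, 000001*, 000010*, 000011*, 000110*, 001010*, 001011*, 001101*, 001111*, 010010*, 010011*, 010101*, 010111*, 011000, 011101*, 011110*, 100000*, 100010*, 100011*, 101000*, 101101*, 110011*, 110101*, 110110*, 110111*, 111001*, 111011*, 111100*, 111110*, 111111*
[col 1] -00000*, -00010*, -00011*, -01101, -10011*, -10101*, -10111*, -11110, 0-0010*, 0-0011*, 0-1101, 00-010*, 00-011*, 000-10, 0000-0*, 0000-1*, 00000-*, 00001-*, 001-11, 00101-*, 0011-1, 01-101, 010-11*, 01001-*, 0101-1*, 1-0011*, 10-000, 1000-0*, 10001-*, 11-011*, 11-110*, 11-111*, 110-11*, 1101-1*, 11011-*, 111-11*, 1110-1, 1111-0, 11111-*
[col 2] --0011, -000-0, -0001-, -10-11, -101-1, 0-001-, 00-01-, 0000--, 11--11, 11-11-
Prime implicants: --0011, -000-0, -0001-, -01101, -10-11, -101-1, -11110, 0-001-, 0-1101, 00-01-, 000-10, 0000--, 001-11, 0011-1, 01-101, 011000, 10-000, 11--11, 11-11-, 1110-1, 1111-0
PI chart (minterm → PIs covering it):
  0 | -000-0,0000--
  1 | 0000--  (sole → essential)
  2 | -000-0,-0001-,0-001-,00-01-,000-10,0000--
  3 | --0011,-0001-,0-001-,00-01-,0000--
  6 | 000-10  (sole → essential)
  10 | 00-01-  (sole → essential)
  11 | 00-01-,001-11
  15 | 001-11,0011-1
  18 | 0-001-  (sole → essential)
  19 | --0011,-10-11,0-001-
  24 | 011000  (sole → essential)
  29 | 0-1101,01-101
  30 | -11110  (sole → essential)
  32 | -000-0,10-000
  34 | -000-0,-0001-
  35 | --0011,-0001-
  40 | 10-000  (sole → essential)
  45 | -01101  (sole → essential)
  51 | --0011,-10-11,11--11
  53 | -101-1  (sole → essential)
  54 | 11-11-  (sole → essential)
  55 | -10-11,-101-1,11--11,11-11-
  57 | 1110-1  (sole → essential)
  59 | 11--11,1110-1
  60 | 1111-0  (sole → essential)
  62 | -11110,11-11-,1111-0
  63 | 11--11,11-11-
Essential prime implicants: -01101, -101-1, -11110, 0-001-, 00-01-, 000-10, 0000--, 011000, 10-000, 11-11-, 1110-1, 1111-0
Petrick residual → --0011, -000-0, 0-1101, 001-11
Minimum SOP uses 16 PIs: c'd'ef + b'c'd'f' + b'cde'f + bc'df + bcdef' + a'c'd'e + a'cde'f + a'b'd'e + a'b'c'ef' + a'b'c'd' + a'b'cef + a'bcd'e'f' + ab'd'e'f' + abde + abcd'f + abcdf'

16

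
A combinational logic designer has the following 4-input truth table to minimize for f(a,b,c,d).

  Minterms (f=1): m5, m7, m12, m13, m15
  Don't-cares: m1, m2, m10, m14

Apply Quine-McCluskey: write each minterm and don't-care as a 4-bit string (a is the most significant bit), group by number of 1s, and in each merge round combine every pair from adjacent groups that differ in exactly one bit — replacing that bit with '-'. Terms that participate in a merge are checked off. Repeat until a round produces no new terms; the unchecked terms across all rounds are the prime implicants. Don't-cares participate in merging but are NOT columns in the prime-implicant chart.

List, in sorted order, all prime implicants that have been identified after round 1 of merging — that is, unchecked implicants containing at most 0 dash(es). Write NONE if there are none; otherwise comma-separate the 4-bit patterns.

NONE

size-2^0 implicants → 0001(✓)  0010(✓)  0101(✓)  0111(✓)  1010(✓)  1100(✓)  1101(✓)  1110(✓)  1111(✓)
size-2^1 implicants → -010  -101(✓)  -111(✓)  0-01  01-1(✓)  1-10  11-0(✓)  11-1(✓)  110-(✓)  111-(✓)
size-2^2 implicants → -1-1  11--
Unchecked terms (primes): -010, -1-1, 0-01, 1-10, 11--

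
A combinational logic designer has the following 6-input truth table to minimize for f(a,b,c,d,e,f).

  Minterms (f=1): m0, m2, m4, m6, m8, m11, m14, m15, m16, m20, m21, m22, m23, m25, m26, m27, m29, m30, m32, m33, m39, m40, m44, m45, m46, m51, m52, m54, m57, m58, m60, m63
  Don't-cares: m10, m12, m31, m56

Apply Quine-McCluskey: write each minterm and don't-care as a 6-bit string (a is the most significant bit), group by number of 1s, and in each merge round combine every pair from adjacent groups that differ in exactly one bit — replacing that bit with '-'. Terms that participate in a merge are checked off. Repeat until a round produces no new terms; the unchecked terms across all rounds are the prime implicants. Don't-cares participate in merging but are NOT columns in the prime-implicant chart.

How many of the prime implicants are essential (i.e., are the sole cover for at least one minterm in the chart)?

size-2^0 implicants → 000000(✓)  000010(✓)  000100(✓)  000110(✓)  001000(✓)  001010(✓)  001011(✓)  001100(✓)  001110(✓)  001111(✓)  010000(✓)  010100(✓)  010101(✓)  010110(✓)  010111(✓)  011001(✓)  011010(✓)  011011(✓)  011101(✓)  011110(✓)  011111(✓)  100000(✓)  100001(✓)  100111  101000(✓)  101100(✓)  101101(✓)  101110(✓)  110011  110100(✓)  110110(✓)  111000(✓)  111001(✓)  111010(✓)  111100(✓)  111111(✓)
size-2^1 implicants → -00000(✓)  -01000(✓)  -01100(✓)  -01110(✓)  -10100(✓)  -10110(✓)  -11001  -11010  -11111  0-0000(✓)  0-0100(✓)  0-0110(✓)  0-1010(✓)  0-1011(✓)  0-1110(✓)  0-1111(✓)  00-000(✓)  00-010(✓)  00-100(✓)  00-110(✓)  000-00(✓)  000-10(✓)  0000-0(✓)  0001-0(✓)  001-00(✓)  001-10(✓)  001-11(✓)  0010-0(✓)  00101-(✓)  0011-0(✓)  00111-(✓)  01-101(✓)  01-110(✓)  01-111(✓)  010-00(✓)  0101-0(✓)  0101-1(✓)  01010-(✓)  01011-(✓)  011-01(✓)  011-10(✓)  011-11(✓)  0110-1(✓)  01101-(✓)  0111-1(✓)  01111-(✓)  1-1000(✓)  1-1100(✓)  10-000(✓)  10000-  101-00(✓)  1011-0(✓)  10110-  11-100  1101-0(✓)  111-00(✓)  1110-0  11100-
size-2^2 implicants → -0-000  -01-00  -011-0  -101-0  0--110  0-0-00  0-01-0  0-1-10(✓)  0-1-11(✓)  0-101-(✓)  0-111-(✓)  00--00(✓)  00--10(✓)  00-0-0(✓)  00-1-0(✓)  000--0(✓)  001--0(✓)  001-1-(✓)  01-1-1  01-11-  0101--  011--1  011-1-(✓)  1-1-00
size-2^3 implicants → 0-1-1-  00---0
Unchecked terms (primes): -0-000, -01-00, -011-0, -101-0, -11001, -11010, -11111, 0--110, 0-0-00, 0-01-0, 0-1-1-, 00---0, 01-1-1, 01-11-, 0101--, 011--1, 1-1-00, 10000-, 100111, 10110-, 11-100, 110011, 1110-0, 11100-
Minterm coverage:
  m0 ⊆ -0-000,0-0-00,00---0
  m2 ⊆ 00---0 [E]
  m4 ⊆ 0-0-00,0-01-0,00---0
  m6 ⊆ 0--110,0-01-0,00---0
  m8 ⊆ -0-000,-01-00,00---0
  m11 ⊆ 0-1-1- [E]
  m14 ⊆ -011-0,0--110,0-1-1-,00---0
  m15 ⊆ 0-1-1- [E]
  m16 ⊆ 0-0-00 [E]
  m20 ⊆ -101-0,0-0-00,0-01-0,0101--
  m21 ⊆ 01-1-1,0101--
  m22 ⊆ -101-0,0--110,0-01-0,01-11-,0101--
  m23 ⊆ 01-1-1,01-11-,0101--
  m25 ⊆ -11001,011--1
  m26 ⊆ -11010,0-1-1-
  m27 ⊆ 0-1-1-,011--1
  m29 ⊆ 01-1-1,011--1
  m30 ⊆ 0--110,0-1-1-,01-11-
  m32 ⊆ -0-000,10000-
  m33 ⊆ 10000- [E]
  m39 ⊆ 100111 [E]
  m40 ⊆ -0-000,-01-00,1-1-00
  m44 ⊆ -01-00,-011-0,1-1-00,10110-
  m45 ⊆ 10110- [E]
  m46 ⊆ -011-0 [E]
  m51 ⊆ 110011 [E]
  m52 ⊆ -101-0,11-100
  m54 ⊆ -101-0 [E]
  m57 ⊆ -11001,11100-
  m58 ⊆ -11010,1110-0
  m60 ⊆ 1-1-00,11-100
  m63 ⊆ -11111 [E]
E = {-011-0, -101-0, -11111, 0-0-00, 0-1-1-, 00---0, 10000-, 100111, 10110-, 110011}

10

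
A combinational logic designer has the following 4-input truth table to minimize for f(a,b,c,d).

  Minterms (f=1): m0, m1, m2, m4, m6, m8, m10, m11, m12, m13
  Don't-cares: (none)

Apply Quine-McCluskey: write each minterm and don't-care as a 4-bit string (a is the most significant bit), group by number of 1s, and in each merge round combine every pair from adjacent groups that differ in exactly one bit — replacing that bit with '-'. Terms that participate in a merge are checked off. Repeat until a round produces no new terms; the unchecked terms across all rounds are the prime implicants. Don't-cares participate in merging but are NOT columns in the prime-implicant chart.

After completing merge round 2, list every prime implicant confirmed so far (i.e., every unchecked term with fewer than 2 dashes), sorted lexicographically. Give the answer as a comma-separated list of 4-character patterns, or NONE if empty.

000-, 101-, 110-

size-2^0 implicants → 0000(✓)  0001(✓)  0010(✓)  0100(✓)  0110(✓)  1000(✓)  1010(✓)  1011(✓)  1100(✓)  1101(✓)
size-2^1 implicants → -000(✓)  -010(✓)  -100(✓)  0-00(✓)  0-10(✓)  00-0(✓)  000-  01-0(✓)  1-00(✓)  10-0(✓)  101-  110-
size-2^2 implicants → --00  -0-0  0--0
Unchecked terms (primes): --00, -0-0, 0--0, 000-, 101-, 110-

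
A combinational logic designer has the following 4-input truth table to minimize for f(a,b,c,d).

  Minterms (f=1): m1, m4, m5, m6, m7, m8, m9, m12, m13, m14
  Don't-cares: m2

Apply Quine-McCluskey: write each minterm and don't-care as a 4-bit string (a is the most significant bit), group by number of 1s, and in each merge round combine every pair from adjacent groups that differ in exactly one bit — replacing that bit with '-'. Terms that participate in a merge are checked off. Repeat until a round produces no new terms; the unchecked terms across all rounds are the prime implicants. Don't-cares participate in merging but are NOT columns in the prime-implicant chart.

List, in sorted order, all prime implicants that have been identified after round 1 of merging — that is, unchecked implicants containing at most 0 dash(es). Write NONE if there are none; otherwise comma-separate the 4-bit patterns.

NONE

[col 0] 0001*, 0010*, 0100*, 0101*, 0110*, 0111*, 1000*, 1001*, 1100*, 1101*, 1110*
[col 1] -001*, -100*, -101*, -110*, 0-01*, 0-10, 01-0*, 01-1*, 010-*, 011-*, 1-00*, 1-01*, 100-*, 11-0*, 110-*
[col 2] --01, -1-0, -10-, 01--, 1-0-
Prime implicants: --01, -1-0, -10-, 0-10, 01--, 1-0-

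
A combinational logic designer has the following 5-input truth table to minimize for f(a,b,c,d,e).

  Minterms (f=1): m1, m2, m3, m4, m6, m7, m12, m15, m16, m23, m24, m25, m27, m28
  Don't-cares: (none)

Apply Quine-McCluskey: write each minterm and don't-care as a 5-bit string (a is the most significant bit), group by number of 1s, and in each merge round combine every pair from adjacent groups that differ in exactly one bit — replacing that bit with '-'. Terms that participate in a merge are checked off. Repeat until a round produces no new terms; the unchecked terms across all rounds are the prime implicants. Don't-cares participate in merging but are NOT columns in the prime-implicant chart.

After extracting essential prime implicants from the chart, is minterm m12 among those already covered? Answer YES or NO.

NO

Round 0: 00001✓ 00010✓ 00011✓ 00100✓ 00110✓ 00111✓ 01100✓ 01111✓ 10000✓ 10111✓ 11000✓ 11001✓ 11011✓ 11100✓
Round 1: -0111 -1100 0-100 0-111 00-10✓ 00-11✓ 000-1 0001-✓ 001-0 0011-✓ 1-000 11-00 110-1 1100-
Round 2: 00-1-
PIs = {-0111, -1100, 0-100, 0-111, 00-1-, 000-1, 001-0, 1-000, 11-00, 110-1, 1100-}
Coverage chart:
  m1: 000-1 ←essential
  m2: 00-1- ←essential
  m3: 00-1-,000-1
  m4: 0-100,001-0
  m6: 00-1-,001-0
  m7: -0111,0-111,00-1-
  m12: -1100,0-100
  m15: 0-111 ←essential
  m16: 1-000 ←essential
  m23: -0111 ←essential
  m24: 1-000,11-00,1100-
  m25: 110-1,1100-
  m27: 110-1 ←essential
  m28: -1100,11-00
Essential: -0111, 0-111, 00-1-, 000-1, 1-000, 110-1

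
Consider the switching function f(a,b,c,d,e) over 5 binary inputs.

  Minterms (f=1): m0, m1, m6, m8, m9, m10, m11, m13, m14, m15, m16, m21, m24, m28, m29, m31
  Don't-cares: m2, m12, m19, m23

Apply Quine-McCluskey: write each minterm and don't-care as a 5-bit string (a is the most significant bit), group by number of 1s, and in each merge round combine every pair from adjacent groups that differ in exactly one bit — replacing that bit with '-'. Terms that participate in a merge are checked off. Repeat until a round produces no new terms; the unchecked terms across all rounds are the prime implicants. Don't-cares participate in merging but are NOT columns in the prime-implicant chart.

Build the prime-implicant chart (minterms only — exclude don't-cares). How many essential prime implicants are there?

[col 0] 00000*, 00001*, 00010*, 00110*, 01000*, 01001*, 01010*, 01011*, 01100*, 01101*, 01110*, 01111*, 10000*, 10011*, 10101*, 10111*, 11000*, 11100*, 11101*, 11111*
[col 1] -0000*, -1000*, -1100*, -1101*, -1111*, 0-000*, 0-001*, 0-010*, 0-110*, 00-10*, 000-0*, 0000-*, 01-00*, 01-01*, 01-10*, 01-11*, 010-0*, 010-1*, 0100-*, 0101-*, 011-0*, 011-1*, 0110-*, 0111-*, 1-000*, 1-101*, 1-111*, 10-11, 101-1*, 11-00*, 111-1*, 1110-*
[col 2] --000, -1-00, -11-1, -110-, 0--10, 0-0-0, 0-00-, 01--0*, 01--1*, 01-0-*, 01-1-*, 010--*, 011--*, 1-1-1
[col 3] 01---
Prime implicants: --000, -1-00, -11-1, -110-, 0--10, 0-0-0, 0-00-, 01---, 1-1-1, 10-11
PI chart (minterm → PIs covering it):
  0 | --000,0-0-0,0-00-
  1 | 0-00-  (sole → essential)
  6 | 0--10  (sole → essential)
  8 | --000,-1-00,0-0-0,0-00-,01---
  9 | 0-00-,01---
  10 | 0--10,0-0-0,01---
  11 | 01---  (sole → essential)
  13 | -11-1,-110-,01---
  14 | 0--10,01---
  15 | -11-1,01---
  16 | --000  (sole → essential)
  21 | 1-1-1  (sole → essential)
  24 | --000,-1-00
  28 | -1-00,-110-
  29 | -11-1,-110-,1-1-1
  31 | -11-1,1-1-1
Essential prime implicants: --000, 0--10, 0-00-, 01---, 1-1-1

5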